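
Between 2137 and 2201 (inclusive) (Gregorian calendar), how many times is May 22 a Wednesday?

10

Track May 22's weekday year by year (advancing +1, or +2 across a Feb 29):
  2137: Wed ✓  2138: Thu (+1)  2139: Fri (+1)  2140: Sun (+2)  2141: Mon (+1)
  2142: Tue (+1)  2143: Wed (+1) ✓  2144: Fri (+2)  2145: Sat (+1)  2146: Sun (+1)
  2147: Mon (+1)  2148: Wed (+2) ✓  2149: Thu (+1)  2150: Fri (+1)  … (37 more years) …
  2188: Thu (+2)  2189: Fri (+1)  2190: Sat (+1)  2191: Sun (+1)  2192: Tue (+2)
  2193: Wed (+1) ✓  2194: Thu (+1)  2195: Fri (+1)  2196: Sun (+2)  2197: Mon (+1)
  2198: Tue (+1)  2199: Wed (+1) ✓  2200: Thu (+1)  2201: Fri (+1)
Wednesday years: 2137, 2143, 2148, 2154, 2165, 2171, 2176, 2182, 2193, 2199 — 10 in total.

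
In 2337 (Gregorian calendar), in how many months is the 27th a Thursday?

1

Check the 27th of each month of 2337: Jan 27: Wed, Feb 27: Sat, Mar 27: Sat, Apr 27: Tue, May 27: Thu, Jun 27: Sun, Jul 27: Tue, Aug 27: Fri, Sep 27: Mon, Oct 27: Wed, Nov 27: Sat, Dec 27: Mon.
Thursday occurs in May — 1 month.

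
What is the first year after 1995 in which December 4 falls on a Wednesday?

1996

From one year to the next, a fixed date's weekday advances by 1, or by 2 when a Feb 29 lies between the two dates.
1995: December 4 is Monday.
1996: Wednesday (+2)
December 4 falls on a Wednesday in 1996.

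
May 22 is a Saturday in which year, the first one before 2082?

From one year to the next, a fixed date's weekday advances by 1, or by 2 when a Feb 29 lies between the two dates.
2082: May 22 is Friday.
2081: Thursday (−1)
2080: Wednesday (−1)
2079: Monday (−2)
2078: Sunday (−1)
2077: Saturday (−1)
May 22 falls on a Saturday in 2077.

2077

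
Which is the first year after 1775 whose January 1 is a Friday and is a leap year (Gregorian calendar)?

Jan 1 advances by 2 weekdays after a leap year and by 1 after a common year.
1775: Jan 1 is Sunday.
1776: Monday (leap)
1777: Wednesday
1778: Thursday
1779: Friday
1780: Saturday (leap)
1781: Monday
1782: Tuesday
1783: Wednesday
1784: Thursday (leap)
1785: Saturday
1786: Sunday
1787: Monday
1788: Tuesday (leap)
1789: Thursday
1790: Friday
1791: Saturday
1792: Sunday (leap)
1793: Tuesday
1794: Wednesday
1795: Thursday
1796: Friday (leap)
1796 begins on a Friday and is a leap year.

1796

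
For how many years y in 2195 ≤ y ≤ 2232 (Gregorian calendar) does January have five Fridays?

17

January has 31 days; it has five Fridays when Friday falls among the first (month-length − 28) days — i.e. when January 1 is one of Friday/Thursday/Wednesday.
January 1 by year: 2195:Thu✓ 2196:Fri✓ 2197:Sun 2198:Mon 2199:Tue 2200:Wed✓ 2201:Thu✓ 2202:Fri✓ 2203:Sat 2204:Sun 2205:Tue 2206:Wed✓ 2207:Thu✓ 2208:Fri✓ 2209:Sun …(8 more)… 2218:Thu✓ 2219:Fri✓ 2220:Sat 2221:Mon 2222:Tue 2223:Wed✓ 2224:Thu✓ 2225:Sat 2226:Sun 2227:Mon 2228:Tue 2229:Thu✓ 2230:Fri✓ 2231:Sat 2232:Sun
Years with five Fridays: 2195, 2196, 2200, 2201, 2202, 2206, 2207, 2208, 2212, 2213, 2217, 2218, 2219, 2223, 2224, 2229, 2230 → 17.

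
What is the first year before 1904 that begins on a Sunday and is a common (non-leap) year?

1899

Jan 1 advances by 2 weekdays after a leap year and by 1 after a common year.
1904: Jan 1 is Friday (leap).
1903: Thursday
1902: Wednesday
1901: Tuesday
1900: Monday
1899: Sunday
1899 begins on a Sunday and is a common year.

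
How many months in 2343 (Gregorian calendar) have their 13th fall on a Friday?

Check the 13th of each month of 2343: Jan 13: Wed, Feb 13: Sat, Mar 13: Sat, Apr 13: Tue, May 13: Thu, Jun 13: Sun, Jul 13: Tue, Aug 13: Fri, Sep 13: Mon, Oct 13: Wed, Nov 13: Sat, Dec 13: Mon.
Friday occurs in August — 1 month.

1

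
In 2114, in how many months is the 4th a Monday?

1

Check the 4th of each month of 2114: Jan 4: Thu, Feb 4: Sun, Mar 4: Sun, Apr 4: Wed, May 4: Fri, Jun 4: Mon, Jul 4: Wed, Aug 4: Sat, Sep 4: Tue, Oct 4: Thu, Nov 4: Sun, Dec 4: Tue.
Monday occurs in June — 1 month.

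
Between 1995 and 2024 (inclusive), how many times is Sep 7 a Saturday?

Track Sep 7's weekday year by year (advancing +1, or +2 across a Feb 29):
  1995: Thu  1996: Sat (+2) ✓  1997: Sun (+1)  1998: Mon (+1)  1999: Tue (+1)
  2000: Thu (+2)  2001: Fri (+1)  2002: Sat (+1) ✓  2003: Sun (+1)  2004: Tue (+2)
  2005: Wed (+1)  2006: Thu (+1)  2007: Fri (+1)  2008: Sun (+2)  2009: Mon (+1)
  2010: Tue (+1)  2011: Wed (+1)  2012: Fri (+2)  2013: Sat (+1) ✓  2014: Sun (+1)
  2015: Mon (+1)  2016: Wed (+2)  2017: Thu (+1)  2018: Fri (+1)  2019: Sat (+1) ✓
  2020: Mon (+2)  2021: Tue (+1)  2022: Wed (+1)  2023: Thu (+1)  2024: Sat (+2) ✓
Saturday years: 1996, 2002, 2013, 2019, 2024 — 5 in total.

5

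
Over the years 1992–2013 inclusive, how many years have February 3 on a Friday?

Track February 3's weekday year by year (advancing +1, or +2 across a Feb 29):
  1992: Mon  1993: Wed (+2)  1994: Thu (+1)  1995: Fri (+1) ✓  1996: Sat (+1)
  1997: Mon (+2)  1998: Tue (+1)  1999: Wed (+1)  2000: Thu (+1)  2001: Sat (+2)
  2002: Sun (+1)  2003: Mon (+1)  2004: Tue (+1)  2005: Thu (+2)  2006: Fri (+1) ✓
  2007: Sat (+1)  2008: Sun (+1)  2009: Tue (+2)  2010: Wed (+1)  2011: Thu (+1)
  2012: Fri (+1) ✓  2013: Sun (+2)
Friday years: 1995, 2006, 2012 — 3 in total.

3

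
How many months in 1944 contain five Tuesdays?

A month of length L has five Tuesdays iff its first Tuesday is on day ≤ L−28 (so day 1–3 in a 31-day month, 1–2 in a 30-day month, day 1 in a leap February).
Checking each month of 1944: Jan starts Sat (31d); Feb starts Tue (29d) ✓; Mar starts Wed (31d); Apr starts Sat (30d); May starts Mon (31d) ✓; Jun starts Thu (30d); Jul starts Sat (31d); Aug starts Tue (31d) ✓; Sep starts Fri (30d); Oct starts Sun (31d) ✓; Nov starts Wed (30d); Dec starts Fri (31d).
Five-Tuesday months: February, May, August, October → 4.

4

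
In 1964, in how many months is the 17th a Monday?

2

Check the 17th of each month of 1964: Jan 17: Fri, Feb 17: Mon, Mar 17: Tue, Apr 17: Fri, May 17: Sun, Jun 17: Wed, Jul 17: Fri, Aug 17: Mon, Sep 17: Thu, Oct 17: Sat, Nov 17: Tue, Dec 17: Thu.
Monday occurs in February, August — 2 months.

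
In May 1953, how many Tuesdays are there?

4

May 1953 has 31 days and begins on Friday.
The first Tuesday is May 5.
Tuesdays fall on 5, 12, 19, 26 — that's 4.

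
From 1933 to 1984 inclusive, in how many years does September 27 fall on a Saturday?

7

Track September 27's weekday year by year (advancing +1, or +2 across a Feb 29):
  1933: Wed  1934: Thu (+1)  1935: Fri (+1)  1936: Sun (+2)  1937: Mon (+1)
  1938: Tue (+1)  1939: Wed (+1)  1940: Fri (+2)  1941: Sat (+1) ✓  1942: Sun (+1)
  1943: Mon (+1)  1944: Wed (+2)  1945: Thu (+1)  1946: Fri (+1)  … (24 more years) …
  1971: Mon (+1)  1972: Wed (+2)  1973: Thu (+1)  1974: Fri (+1)  1975: Sat (+1) ✓
  1976: Mon (+2)  1977: Tue (+1)  1978: Wed (+1)  1979: Thu (+1)  1980: Sat (+2) ✓
  1981: Sun (+1)  1982: Mon (+1)  1983: Tue (+1)  1984: Thu (+2)
Saturday years: 1941, 1947, 1952, 1958, 1969, 1975, 1980 — 7 in total.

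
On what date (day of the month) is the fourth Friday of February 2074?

February 1, 2074 is a Thursday, so the first Friday is the 2nd.
The fourth Friday is 2 + 21 = 23.

23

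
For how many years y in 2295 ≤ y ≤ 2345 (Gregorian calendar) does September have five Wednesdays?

15

September has 30 days; it has five Wednesdays when Wednesday falls among the first (month-length − 28) days — i.e. when September 1 is one of Wednesday/Tuesday.
September 1 by year: 2295:Sun 2296:Tue✓ 2297:Wed✓ 2298:Thu 2299:Fri 2300:Sat 2301:Sun 2302:Mon 2303:Tue✓ 2304:Thu 2305:Fri 2306:Sat 2307:Sun 2308:Tue✓ 2309:Wed✓ …(21 more)… 2331:Tue✓ 2332:Thu 2333:Fri 2334:Sat 2335:Sun 2336:Tue✓ 2337:Wed✓ 2338:Thu 2339:Fri 2340:Sun 2341:Mon 2342:Tue✓ 2343:Wed✓ 2344:Fri 2345:Sat
Years with five Wednesdays: 2296, 2297, 2303, 2308, 2309, 2314, 2315, 2320, 2325, 2326, 2331, 2336, 2337, 2342, 2343 → 15.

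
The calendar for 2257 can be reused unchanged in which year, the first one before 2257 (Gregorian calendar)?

Two years share a calendar iff Jan 1 falls on the same weekday and both are leap or both are common. 2257: Jan 1 is Thursday, common year.
2256: Jan 1 Tuesday, leap
2255: Jan 1 Monday, common
2254: Jan 1 Sunday, common
2253: Jan 1 Saturday, common
2252: Jan 1 Thursday, leap
2251: Jan 1 Wednesday, common
2250: Jan 1 Tuesday, common
2249: Jan 1 Monday, common
2248: Jan 1 Saturday, leap
2247: Jan 1 Friday, common
2246: Jan 1 Thursday, common
2246 matches on both conditions.

2246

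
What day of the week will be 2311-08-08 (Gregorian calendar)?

January 1, 2311 is a Sunday.
August 8 is day 220 of the year, i.e. 219 days after Jan 1.
219 mod 7 = 2, so advance 2 weekdays from Sunday: Tuesday.

Tuesday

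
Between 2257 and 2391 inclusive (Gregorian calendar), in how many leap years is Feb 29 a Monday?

6

Leap years in 2257–2391: 32 of them.
Feb 29 weekday advances by 5 (mod 7) from one leap year to the next four years later (or differs when a century non-leap intervenes).
Leap-day weekdays: 2260:Wed 2264:Mon✓ 2268:Sat 2272:Thu 2276:Tue 2280:Sun 2284:Fri 2288:Wed 2292:Mon✓ 2296:Sat 2304:Mon✓ 2308:Sat 2312:Thu …(6 more)… 2340:Thu 2344:Tue 2348:Sun 2352:Fri 2356:Wed 2360:Mon✓ 2364:Sat 2368:Thu 2372:Tue 2376:Sun 2380:Fri 2384:Wed 2388:Mon✓
Monday: 2264, 2292, 2304, 2332, 2360, 2388 → 6.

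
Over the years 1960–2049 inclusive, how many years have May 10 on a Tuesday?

Track May 10's weekday year by year (advancing +1, or +2 across a Feb 29):
  1960: Tue ✓  1961: Wed (+1)  1962: Thu (+1)  1963: Fri (+1)  1964: Sun (+2)
  1965: Mon (+1)  1966: Tue (+1) ✓  1967: Wed (+1)  1968: Fri (+2)  1969: Sat (+1)
  1970: Sun (+1)  1971: Mon (+1)  1972: Wed (+2)  1973: Thu (+1)  … (62 more years) …
  2036: Sat (+2)  2037: Sun (+1)  2038: Mon (+1)  2039: Tue (+1) ✓  2040: Thu (+2)
  2041: Fri (+1)  2042: Sat (+1)  2043: Sun (+1)  2044: Tue (+2) ✓  2045: Wed (+1)
  2046: Thu (+1)  2047: Fri (+1)  2048: Sun (+2)  2049: Mon (+1)
Tuesday years: 1960, 1966, 1977, 1983, 1988, 1994, 2005, 2011, 2016, 2022, 2033, 2039, 2044 — 13 in total.

13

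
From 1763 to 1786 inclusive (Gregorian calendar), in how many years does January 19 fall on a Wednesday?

Track January 19's weekday year by year (advancing +1, or +2 across a Feb 29):
  1763: Wed ✓  1764: Thu (+1)  1765: Sat (+2)  1766: Sun (+1)  1767: Mon (+1)
  1768: Tue (+1)  1769: Thu (+2)  1770: Fri (+1)  1771: Sat (+1)  1772: Sun (+1)
  1773: Tue (+2)  1774: Wed (+1) ✓  1775: Thu (+1)  1776: Fri (+1)  1777: Sun (+2)
  1778: Mon (+1)  1779: Tue (+1)  1780: Wed (+1) ✓  1781: Fri (+2)  1782: Sat (+1)
  1783: Sun (+1)  1784: Mon (+1)  1785: Wed (+2) ✓  1786: Thu (+1)
Wednesday years: 1763, 1774, 1780, 1785 — 4 in total.

4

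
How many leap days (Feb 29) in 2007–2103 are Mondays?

Leap years in 2007–2103: 23 of them.
Feb 29 weekday advances by 5 (mod 7) from one leap year to the next four years later (or differs when a century non-leap intervenes).
Leap-day weekdays: 2008:Fri 2012:Wed 2016:Mon✓ 2020:Sat 2024:Thu 2028:Tue 2032:Sun 2036:Fri 2040:Wed 2044:Mon✓ 2048:Sat 2052:Thu 2056:Tue 2060:Sun 2064:Fri 2068:Wed 2072:Mon✓ 2076:Sat 2080:Thu 2084:Tue 2088:Sun 2092:Fri 2096:Wed
Monday: 2016, 2044, 2072 → 3.

3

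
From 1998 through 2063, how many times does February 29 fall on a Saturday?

2

Leap years in 1998–2063: 16 of them.
Feb 29 weekday advances by 5 (mod 7) from one leap year to the next four years later (or differs when a century non-leap intervenes).
Leap-day weekdays: 2000:Tue 2004:Sun 2008:Fri 2012:Wed 2016:Mon 2020:Sat✓ 2024:Thu 2028:Tue 2032:Sun 2036:Fri 2040:Wed 2044:Mon 2048:Sat✓ 2052:Thu 2056:Tue 2060:Sun
Saturday: 2020, 2048 → 2.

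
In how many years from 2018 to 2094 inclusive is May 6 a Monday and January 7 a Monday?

8

Check each year's weekday for May 6 and January 7:
  2018: Sun/Sun  2019: Mon/Mon ✓  2020: Wed/Tue  2021: Thu/Thu  2022: Fri/Fri  2023: Sat/Sat  2024: Mon/Sun  2025: Tue/Tue  2026: Wed/Wed  2027: Thu/Thu  2028: Sat/Fri  2029: Sun/Sun  2030: Mon/Mon ✓  2031: Tue/Tue  …(49 more)…  2081: Tue/Tue  2082: Wed/Wed  2083: Thu/Thu  2084: Sat/Fri  2085: Sun/Sun  2086: Mon/Mon ✓  2087: Tue/Tue  2088: Thu/Wed  2089: Fri/Fri  2090: Sat/Sat  2091: Sun/Sun  2092: Tue/Mon  2093: Wed/Wed  2094: Thu/Thu
Both conditions hold in: 2019, 2030, 2041, 2047, 2058, 2069, 2075, 2086 — 8.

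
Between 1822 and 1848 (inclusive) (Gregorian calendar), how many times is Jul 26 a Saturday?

4

Track Jul 26's weekday year by year (advancing +1, or +2 across a Feb 29):
  1822: Fri  1823: Sat (+1) ✓  1824: Mon (+2)  1825: Tue (+1)  1826: Wed (+1)
  1827: Thu (+1)  1828: Sat (+2) ✓  1829: Sun (+1)  1830: Mon (+1)  1831: Tue (+1)
  1832: Thu (+2)  1833: Fri (+1)  1834: Sat (+1) ✓  1835: Sun (+1)  1836: Tue (+2)
  1837: Wed (+1)  1838: Thu (+1)  1839: Fri (+1)  1840: Sun (+2)  1841: Mon (+1)
  1842: Tue (+1)  1843: Wed (+1)  1844: Fri (+2)  1845: Sat (+1) ✓  1846: Sun (+1)
  1847: Mon (+1)  1848: Wed (+2)
Saturday years: 1823, 1828, 1834, 1845 — 4 in total.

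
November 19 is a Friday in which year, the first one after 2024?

From one year to the next, a fixed date's weekday advances by 1, or by 2 when a Feb 29 lies between the two dates.
2024: November 19 is Tuesday.
2025: Wednesday (+1)
2026: Thursday (+1)
2027: Friday (+1)
November 19 falls on a Friday in 2027.

2027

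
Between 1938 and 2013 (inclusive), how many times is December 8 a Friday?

11

Track December 8's weekday year by year (advancing +1, or +2 across a Feb 29):
  1938: Thu  1939: Fri (+1) ✓  1940: Sun (+2)  1941: Mon (+1)  1942: Tue (+1)
  1943: Wed (+1)  1944: Fri (+2) ✓  1945: Sat (+1)  1946: Sun (+1)  1947: Mon (+1)
  1948: Wed (+2)  1949: Thu (+1)  1950: Fri (+1) ✓  1951: Sat (+1)  … (48 more years) …
  2000: Fri (+2) ✓  2001: Sat (+1)  2002: Sun (+1)  2003: Mon (+1)  2004: Wed (+2)
  2005: Thu (+1)  2006: Fri (+1) ✓  2007: Sat (+1)  2008: Mon (+2)  2009: Tue (+1)
  2010: Wed (+1)  2011: Thu (+1)  2012: Sat (+2)  2013: Sun (+1)
Friday years: 1939, 1944, 1950, 1961, 1967, 1972, 1978, 1989, 1995, 2000, 2006 — 11 in total.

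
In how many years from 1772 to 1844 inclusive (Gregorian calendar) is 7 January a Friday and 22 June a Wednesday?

8

Check each year's weekday for 7 January and 22 June:
  1772: Tue/Mon  1773: Thu/Tue  1774: Fri/Wed ✓  1775: Sat/Thu  1776: Sun/Sat  1777: Tue/Sun  1778: Wed/Mon  1779: Thu/Tue  1780: Fri/Thu  1781: Sun/Fri  1782: Mon/Sat  1783: Tue/Sun  1784: Wed/Tue  1785: Fri/Wed ✓  …(45 more)…  1831: Fri/Wed ✓  1832: Sat/Fri  1833: Mon/Sat  1834: Tue/Sun  1835: Wed/Mon  1836: Thu/Wed  1837: Sat/Thu  1838: Sun/Fri  1839: Mon/Sat  1840: Tue/Mon  1841: Thu/Tue  1842: Fri/Wed ✓  1843: Sat/Thu  1844: Sun/Sat
Both conditions hold in: 1774, 1785, 1791, 1803, 1814, 1825, 1831, 1842 — 8.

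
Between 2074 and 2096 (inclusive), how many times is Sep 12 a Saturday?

Track Sep 12's weekday year by year (advancing +1, or +2 across a Feb 29):
  2074: Wed  2075: Thu (+1)  2076: Sat (+2) ✓  2077: Sun (+1)  2078: Mon (+1)
  2079: Tue (+1)  2080: Thu (+2)  2081: Fri (+1)  2082: Sat (+1) ✓  2083: Sun (+1)
  2084: Tue (+2)  2085: Wed (+1)  2086: Thu (+1)  2087: Fri (+1)  2088: Sun (+2)
  2089: Mon (+1)  2090: Tue (+1)  2091: Wed (+1)  2092: Fri (+2)  2093: Sat (+1) ✓
  2094: Sun (+1)  2095: Mon (+1)  2096: Wed (+2)
Saturday years: 2076, 2082, 2093 — 3 in total.

3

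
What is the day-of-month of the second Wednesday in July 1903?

8

July 1, 1903 is a Wednesday, so the first Wednesday is the 1st.
The second Wednesday is 1 + 7 = 8.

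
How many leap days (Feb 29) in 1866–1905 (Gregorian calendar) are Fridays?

1

Leap years in 1866–1905: 9 of them.
Feb 29 weekday advances by 5 (mod 7) from one leap year to the next four years later (or differs when a century non-leap intervenes).
Leap-day weekdays: 1868:Sat 1872:Thu 1876:Tue 1880:Sun 1884:Fri✓ 1888:Wed 1892:Mon 1896:Sat 1904:Mon
Friday: 1884 → 1.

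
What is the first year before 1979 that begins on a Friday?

1971

Jan 1 advances by 2 weekdays after a leap year and by 1 after a common year.
1979: Jan 1 is Monday.
1978: Sunday
1977: Saturday
1976: Thursday (leap)
1975: Wednesday
1974: Tuesday
1973: Monday
1972: Saturday (leap)
1971: Friday
1971 begins on a Friday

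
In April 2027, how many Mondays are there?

4

April 2027 has 30 days and begins on Thursday.
The first Monday is April 5.
Mondays fall on 5, 12, 19, 26 — that's 4.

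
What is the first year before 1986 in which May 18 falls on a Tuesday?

1982

From one year to the next, a fixed date's weekday advances by 1, or by 2 when a Feb 29 lies between the two dates.
1986: May 18 is Sunday.
1985: Saturday (−1)
1984: Friday (−1)
1983: Wednesday (−2)
1982: Tuesday (−1)
May 18 falls on a Tuesday in 1982.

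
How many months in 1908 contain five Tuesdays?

4

A month of length L has five Tuesdays iff its first Tuesday is on day ≤ L−28 (so day 1–3 in a 31-day month, 1–2 in a 30-day month, day 1 in a leap February).
Checking each month of 1908: Jan starts Wed (31d); Feb starts Sat (29d); Mar starts Sun (31d) ✓; Apr starts Wed (30d); May starts Fri (31d); Jun starts Mon (30d) ✓; Jul starts Wed (31d); Aug starts Sat (31d); Sep starts Tue (30d) ✓; Oct starts Thu (31d); Nov starts Sun (30d); Dec starts Tue (31d) ✓.
Five-Tuesday months: March, June, September, December → 4.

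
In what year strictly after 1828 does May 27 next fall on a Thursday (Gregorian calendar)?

From one year to the next, a fixed date's weekday advances by 1, or by 2 when a Feb 29 lies between the two dates.
1828: May 27 is Tuesday.
1829: Wednesday (+1)
1830: Thursday (+1)
May 27 falls on a Thursday in 1830.

1830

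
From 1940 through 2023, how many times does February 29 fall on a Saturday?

3

Leap years in 1940–2023: 21 of them.
Feb 29 weekday advances by 5 (mod 7) from one leap year to the next four years later (or differs when a century non-leap intervenes).
Leap-day weekdays: 1940:Thu 1944:Tue 1948:Sun 1952:Fri 1956:Wed 1960:Mon 1964:Sat✓ 1968:Thu 1972:Tue 1976:Sun 1980:Fri 1984:Wed 1988:Mon 1992:Sat✓ 1996:Thu 2000:Tue 2004:Sun 2008:Fri 2012:Wed 2016:Mon 2020:Sat✓
Saturday: 1964, 1992, 2020 → 3.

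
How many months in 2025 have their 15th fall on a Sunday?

1

Check the 15th of each month of 2025: Jan 15: Wed, Feb 15: Sat, Mar 15: Sat, Apr 15: Tue, May 15: Thu, Jun 15: Sun, Jul 15: Tue, Aug 15: Fri, Sep 15: Mon, Oct 15: Wed, Nov 15: Sat, Dec 15: Mon.
Sunday occurs in June — 1 month.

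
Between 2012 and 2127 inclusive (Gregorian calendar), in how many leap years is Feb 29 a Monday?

4

Leap years in 2012–2127: 28 of them.
Feb 29 weekday advances by 5 (mod 7) from one leap year to the next four years later (or differs when a century non-leap intervenes).
Leap-day weekdays: 2012:Wed 2016:Mon✓ 2020:Sat 2024:Thu 2028:Tue 2032:Sun 2036:Fri 2040:Wed 2044:Mon✓ 2048:Sat 2052:Thu 2056:Tue 2060:Sun 2064:Fri 2068:Wed 2072:Mon✓ 2076:Sat 2080:Thu 2084:Tue 2088:Sun 2092:Fri 2096:Wed 2104:Fri 2108:Wed 2112:Mon✓ 2116:Sat 2120:Thu 2124:Tue
Monday: 2016, 2044, 2072, 2112 → 4.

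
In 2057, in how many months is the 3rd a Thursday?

1

Check the 3rd of each month of 2057: Jan 3: Wed, Feb 3: Sat, Mar 3: Sat, Apr 3: Tue, May 3: Thu, Jun 3: Sun, Jul 3: Tue, Aug 3: Fri, Sep 3: Mon, Oct 3: Wed, Nov 3: Sat, Dec 3: Mon.
Thursday occurs in May — 1 month.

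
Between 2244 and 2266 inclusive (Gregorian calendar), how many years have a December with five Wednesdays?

December has 31 days; it has five Wednesdays when Wednesday falls among the first (month-length − 28) days — i.e. when December 1 is one of Wednesday/Tuesday/Monday.
December 1 by year: 2244:Sun 2245:Mon✓ 2246:Tue✓ 2247:Wed✓ 2248:Fri 2249:Sat 2250:Sun 2251:Mon✓ 2252:Wed✓ 2253:Thu 2254:Fri 2255:Sat 2256:Mon✓ 2257:Tue✓ 2258:Wed✓ 2259:Thu 2260:Sat 2261:Sun 2262:Mon✓ 2263:Tue✓ 2264:Thu 2265:Fri 2266:Sat
Years with five Wednesdays: 2245, 2246, 2247, 2251, 2252, 2256, 2257, 2258, 2262, 2263 → 10.

10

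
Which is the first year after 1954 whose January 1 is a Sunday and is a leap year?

1956

Jan 1 advances by 2 weekdays after a leap year and by 1 after a common year.
1954: Jan 1 is Friday.
1955: Saturday
1956: Sunday (leap)
1956 begins on a Sunday and is a leap year.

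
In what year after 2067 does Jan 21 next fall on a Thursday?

From one year to the next, a fixed date's weekday advances by 1, or by 2 when a Feb 29 lies between the two dates.
2067: January 21 is Friday.
2068: Saturday (+1)
2069: Monday (+2)
2070: Tuesday (+1)
2071: Wednesday (+1)
2072: Thursday (+1)
Jan 21 falls on a Thursday in 2072.

2072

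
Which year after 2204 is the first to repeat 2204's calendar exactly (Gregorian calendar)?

2232

Two years share a calendar iff Jan 1 falls on the same weekday and both are leap or both are common. 2204: Jan 1 is Sunday, leap year.
2205: Jan 1 Tuesday, common
2206: Jan 1 Wednesday, common
2207: Jan 1 Thursday, common
2208: Jan 1 Friday, leap
2209: Jan 1 Sunday, common
2210: Jan 1 Monday, common
2211: Jan 1 Tuesday, common
2212: Jan 1 Wednesday, leap
2213: Jan 1 Friday, common
2214: Jan 1 Saturday, common
2215: Jan 1 Sunday, common
2216: Jan 1 Monday, leap
2217: Jan 1 Wednesday, common
2218: Jan 1 Thursday, common
2219: Jan 1 Friday, common
2220: Jan 1 Saturday, leap
2221: Jan 1 Monday, common
2222: Jan 1 Tuesday, common
2223: Jan 1 Wednesday, common
2224: Jan 1 Thursday, leap
2225: Jan 1 Saturday, common
2226: Jan 1 Sunday, common
2227: Jan 1 Monday, common
2228: Jan 1 Tuesday, leap
2229: Jan 1 Thursday, common
2230: Jan 1 Friday, common
2231: Jan 1 Saturday, common
2232: Jan 1 Sunday, leap
2232 matches on both conditions.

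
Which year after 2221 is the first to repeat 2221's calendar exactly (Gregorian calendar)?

Two years share a calendar iff Jan 1 falls on the same weekday and both are leap or both are common. 2221: Jan 1 is Monday, common year.
2222: Jan 1 Tuesday, common
2223: Jan 1 Wednesday, common
2224: Jan 1 Thursday, leap
2225: Jan 1 Saturday, common
2226: Jan 1 Sunday, common
2227: Jan 1 Monday, common
2227 matches on both conditions.

2227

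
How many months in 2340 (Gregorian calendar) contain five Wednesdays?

4

A month of length L has five Wednesdays iff its first Wednesday is on day ≤ L−28 (so day 1–3 in a 31-day month, 1–2 in a 30-day month, day 1 in a leap February).
Checking each month of 2340: Jan starts Mon (31d) ✓; Feb starts Thu (29d); Mar starts Fri (31d); Apr starts Mon (30d); May starts Wed (31d) ✓; Jun starts Sat (30d); Jul starts Mon (31d) ✓; Aug starts Thu (31d); Sep starts Sun (30d); Oct starts Tue (31d) ✓; Nov starts Fri (30d); Dec starts Sun (31d).
Five-Wednesday months: January, May, July, October → 4.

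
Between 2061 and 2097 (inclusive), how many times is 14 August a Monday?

Track 14 August's weekday year by year (advancing +1, or +2 across a Feb 29):
  2061: Sun  2062: Mon (+1) ✓  2063: Tue (+1)  2064: Thu (+2)  2065: Fri (+1)
  2066: Sat (+1)  2067: Sun (+1)  2068: Tue (+2)  2069: Wed (+1)  2070: Thu (+1)
  2071: Fri (+1)  2072: Sun (+2)  2073: Mon (+1) ✓  2074: Tue (+1)  … (9 more years) …
  2084: Mon (+2) ✓  2085: Tue (+1)  2086: Wed (+1)  2087: Thu (+1)  2088: Sat (+2)
  2089: Sun (+1)  2090: Mon (+1) ✓  2091: Tue (+1)  2092: Thu (+2)  2093: Fri (+1)
  2094: Sat (+1)  2095: Sun (+1)  2096: Tue (+2)  2097: Wed (+1)
Monday years: 2062, 2073, 2079, 2084, 2090 — 5 in total.

5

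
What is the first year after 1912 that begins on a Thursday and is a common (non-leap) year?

1914

Jan 1 advances by 2 weekdays after a leap year and by 1 after a common year.
1912: Jan 1 is Monday (leap).
1913: Wednesday
1914: Thursday
1914 begins on a Thursday and is a common year.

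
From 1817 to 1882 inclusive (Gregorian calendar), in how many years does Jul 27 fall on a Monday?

Track Jul 27's weekday year by year (advancing +1, or +2 across a Feb 29):
  1817: Sun  1818: Mon (+1) ✓  1819: Tue (+1)  1820: Thu (+2)  1821: Fri (+1)
  1822: Sat (+1)  1823: Sun (+1)  1824: Tue (+2)  1825: Wed (+1)  1826: Thu (+1)
  1827: Fri (+1)  1828: Sun (+2)  1829: Mon (+1) ✓  1830: Tue (+1)  … (38 more years) …
  1869: Tue (+1)  1870: Wed (+1)  1871: Thu (+1)  1872: Sat (+2)  1873: Sun (+1)
  1874: Mon (+1) ✓  1875: Tue (+1)  1876: Thu (+2)  1877: Fri (+1)  1878: Sat (+1)
  1879: Sun (+1)  1880: Tue (+2)  1881: Wed (+1)  1882: Thu (+1)
Monday years: 1818, 1829, 1835, 1840, 1846, 1857, 1863, 1868, 1874 — 9 in total.

9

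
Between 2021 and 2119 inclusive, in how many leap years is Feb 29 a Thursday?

Leap years in 2021–2119: 23 of them.
Feb 29 weekday advances by 5 (mod 7) from one leap year to the next four years later (or differs when a century non-leap intervenes).
Leap-day weekdays: 2024:Thu✓ 2028:Tue 2032:Sun 2036:Fri 2040:Wed 2044:Mon 2048:Sat 2052:Thu✓ 2056:Tue 2060:Sun 2064:Fri 2068:Wed 2072:Mon 2076:Sat 2080:Thu✓ 2084:Tue 2088:Sun 2092:Fri 2096:Wed 2104:Fri 2108:Wed 2112:Mon 2116:Sat
Thursday: 2024, 2052, 2080 → 3.

3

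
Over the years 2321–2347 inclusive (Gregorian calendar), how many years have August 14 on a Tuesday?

Track August 14's weekday year by year (advancing +1, or +2 across a Feb 29):
  2321: Sun  2322: Mon (+1)  2323: Tue (+1) ✓  2324: Thu (+2)  2325: Fri (+1)
  2326: Sat (+1)  2327: Sun (+1)  2328: Tue (+2) ✓  2329: Wed (+1)  2330: Thu (+1)
  2331: Fri (+1)  2332: Sun (+2)  2333: Mon (+1)  2334: Tue (+1) ✓  2335: Wed (+1)
  2336: Fri (+2)  2337: Sat (+1)  2338: Sun (+1)  2339: Mon (+1)  2340: Wed (+2)
  2341: Thu (+1)  2342: Fri (+1)  2343: Sat (+1)  2344: Mon (+2)  2345: Tue (+1) ✓
  2346: Wed (+1)  2347: Thu (+1)
Tuesday years: 2323, 2328, 2334, 2345 — 4 in total.

4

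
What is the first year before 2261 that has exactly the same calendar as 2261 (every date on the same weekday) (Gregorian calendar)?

2250

Two years share a calendar iff Jan 1 falls on the same weekday and both are leap or both are common. 2261: Jan 1 is Tuesday, common year.
2260: Jan 1 Sunday, leap
2259: Jan 1 Saturday, common
2258: Jan 1 Friday, common
2257: Jan 1 Thursday, common
2256: Jan 1 Tuesday, leap
2255: Jan 1 Monday, common
2254: Jan 1 Sunday, common
2253: Jan 1 Saturday, common
2252: Jan 1 Thursday, leap
2251: Jan 1 Wednesday, common
2250: Jan 1 Tuesday, common
2250 matches on both conditions.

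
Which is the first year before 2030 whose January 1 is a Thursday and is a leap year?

Jan 1 advances by 2 weekdays after a leap year and by 1 after a common year.
2030: Jan 1 is Tuesday.
2029: Monday
2028: Saturday (leap)
2027: Friday
2026: Thursday
2025: Wednesday
2024: Monday (leap)
2023: Sunday
2022: Saturday
2021: Friday
2020: Wednesday (leap)
2019: Tuesday
2018: Monday
2017: Sunday
2016: Friday (leap)
2015: Thursday
2014: Wednesday
2013: Tuesday
2012: Sunday (leap)
2011: Saturday
2010: Friday
2009: Thursday
2008: Tuesday (leap)
2007: Monday
2006: Sunday
2005: Saturday
2004: Thursday (leap)
2004 begins on a Thursday and is a leap year.

2004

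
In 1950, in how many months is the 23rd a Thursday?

3

Check the 23rd of each month of 1950: Jan 23: Mon, Feb 23: Thu, Mar 23: Thu, Apr 23: Sun, May 23: Tue, Jun 23: Fri, Jul 23: Sun, Aug 23: Wed, Sep 23: Sat, Oct 23: Mon, Nov 23: Thu, Dec 23: Sat.
Thursday occurs in February, March, November — 3 months.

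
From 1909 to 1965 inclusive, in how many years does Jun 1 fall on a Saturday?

8

Track Jun 1's weekday year by year (advancing +1, or +2 across a Feb 29):
  1909: Tue  1910: Wed (+1)  1911: Thu (+1)  1912: Sat (+2) ✓  1913: Sun (+1)
  1914: Mon (+1)  1915: Tue (+1)  1916: Thu (+2)  1917: Fri (+1)  1918: Sat (+1) ✓
  1919: Sun (+1)  1920: Tue (+2)  1921: Wed (+1)  1922: Thu (+1)  … (29 more years) …
  1952: Sun (+2)  1953: Mon (+1)  1954: Tue (+1)  1955: Wed (+1)  1956: Fri (+2)
  1957: Sat (+1) ✓  1958: Sun (+1)  1959: Mon (+1)  1960: Wed (+2)  1961: Thu (+1)
  1962: Fri (+1)  1963: Sat (+1) ✓  1964: Mon (+2)  1965: Tue (+1)
Saturday years: 1912, 1918, 1929, 1935, 1940, 1946, 1957, 1963 — 8 in total.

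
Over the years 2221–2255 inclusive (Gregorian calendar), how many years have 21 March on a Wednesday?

6

Track 21 March's weekday year by year (advancing +1, or +2 across a Feb 29):
  2221: Wed ✓  2222: Thu (+1)  2223: Fri (+1)  2224: Sun (+2)  2225: Mon (+1)
  2226: Tue (+1)  2227: Wed (+1) ✓  2228: Fri (+2)  2229: Sat (+1)  2230: Sun (+1)
  2231: Mon (+1)  2232: Wed (+2) ✓  2233: Thu (+1)  2234: Fri (+1)  … (7 more years) …
  2242: Mon (+1)  2243: Tue (+1)  2244: Thu (+2)  2245: Fri (+1)  2246: Sat (+1)
  2247: Sun (+1)  2248: Tue (+2)  2249: Wed (+1) ✓  2250: Thu (+1)  2251: Fri (+1)
  2252: Sun (+2)  2253: Mon (+1)  2254: Tue (+1)  2255: Wed (+1) ✓
Wednesday years: 2221, 2227, 2232, 2238, 2249, 2255 — 6 in total.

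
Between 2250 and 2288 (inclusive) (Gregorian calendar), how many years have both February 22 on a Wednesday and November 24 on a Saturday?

Check each year's weekday for February 22 and November 24:
  2250: Fri/Sun  2251: Sat/Mon  2252: Sun/Wed  2253: Tue/Thu  2254: Wed/Fri  2255: Thu/Sat  2256: Fri/Mon  2257: Sun/Tue  2258: Mon/Wed  2259: Tue/Thu  2260: Wed/Sat ✓  2261: Fri/Sun  2262: Sat/Mon  2263: Sun/Tue  …(11 more)…  2275: Mon/Wed  2276: Tue/Fri  2277: Thu/Sat  2278: Fri/Sun  2279: Sat/Mon  2280: Sun/Wed  2281: Tue/Thu  2282: Wed/Fri  2283: Thu/Sat  2284: Fri/Mon  2285: Sun/Tue  2286: Mon/Wed  2287: Tue/Thu  2288: Wed/Sat ✓
Both conditions hold in: 2260, 2288 — 2.

2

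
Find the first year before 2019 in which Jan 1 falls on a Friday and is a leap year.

2016

Jan 1 advances by 2 weekdays after a leap year and by 1 after a common year.
2019: Jan 1 is Tuesday.
2018: Monday
2017: Sunday
2016: Friday (leap)
2016 begins on a Friday and is a leap year.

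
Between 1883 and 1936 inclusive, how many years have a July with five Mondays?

24

July has 31 days; it has five Mondays when Monday falls among the first (month-length − 28) days — i.e. when July 1 is one of Monday/Sunday/Saturday.
July 1 by year: 1883:Sun✓ 1884:Tue 1885:Wed 1886:Thu 1887:Fri 1888:Sun✓ 1889:Mon✓ 1890:Tue 1891:Wed 1892:Fri 1893:Sat✓ 1894:Sun✓ 1895:Mon✓ 1896:Wed 1897:Thu …(24 more)… 1922:Sat✓ 1923:Sun✓ 1924:Tue 1925:Wed 1926:Thu 1927:Fri 1928:Sun✓ 1929:Mon✓ 1930:Tue 1931:Wed 1932:Fri 1933:Sat✓ 1934:Sun✓ 1935:Mon✓ 1936:Wed
Years with five Mondays: 1883, 1888, 1889, 1893, 1894, 1895, 1899, 1900, 1901, 1905, 1906, 1907, 1911, 1912, 1916, 1917, 1918, 1922, 1923, 1928, 1929, 1933, 1934, 1935 → 24.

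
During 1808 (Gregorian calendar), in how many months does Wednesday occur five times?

4

A month of length L has five Wednesdays iff its first Wednesday is on day ≤ L−28 (so day 1–3 in a 31-day month, 1–2 in a 30-day month, day 1 in a leap February).
Checking each month of 1808: Jan starts Fri (31d); Feb starts Mon (29d); Mar starts Tue (31d) ✓; Apr starts Fri (30d); May starts Sun (31d); Jun starts Wed (30d) ✓; Jul starts Fri (31d); Aug starts Mon (31d) ✓; Sep starts Thu (30d); Oct starts Sat (31d); Nov starts Tue (30d) ✓; Dec starts Thu (31d).
Five-Wednesday months: March, June, August, November → 4.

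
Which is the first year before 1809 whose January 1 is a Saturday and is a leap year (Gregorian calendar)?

1780

Jan 1 advances by 2 weekdays after a leap year and by 1 after a common year.
1809: Jan 1 is Sunday.
1808: Friday (leap)
1807: Thursday
1806: Wednesday
1805: Tuesday
1804: Sunday (leap)
1803: Saturday
1802: Friday
1801: Thursday
1800: Wednesday
1799: Tuesday
1798: Monday
1797: Sunday
1796: Friday (leap)
1795: Thursday
1794: Wednesday
1793: Tuesday
1792: Sunday (leap)
1791: Saturday
1790: Friday
1789: Thursday
1788: Tuesday (leap)
1787: Monday
1786: Sunday
1785: Saturday
1784: Thursday (leap)
1783: Wednesday
1782: Tuesday
1781: Monday
1780: Saturday (leap)
1780 begins on a Saturday and is a leap year.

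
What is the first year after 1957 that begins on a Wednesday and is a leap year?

Jan 1 advances by 2 weekdays after a leap year and by 1 after a common year.
1957: Jan 1 is Tuesday.
1958: Wednesday
1959: Thursday
1960: Friday (leap)
1961: Sunday
1962: Monday
1963: Tuesday
1964: Wednesday (leap)
1964 begins on a Wednesday and is a leap year.

1964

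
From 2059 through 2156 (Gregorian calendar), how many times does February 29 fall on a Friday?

4

Leap years in 2059–2156: 24 of them.
Feb 29 weekday advances by 5 (mod 7) from one leap year to the next four years later (or differs when a century non-leap intervenes).
Leap-day weekdays: 2060:Sun 2064:Fri✓ 2068:Wed 2072:Mon 2076:Sat 2080:Thu 2084:Tue 2088:Sun 2092:Fri✓ 2096:Wed 2104:Fri✓ 2108:Wed 2112:Mon 2116:Sat 2120:Thu 2124:Tue 2128:Sun 2132:Fri✓ 2136:Wed 2140:Mon 2144:Sat 2148:Thu 2152:Tue 2156:Sun
Friday: 2064, 2092, 2104, 2132 → 4.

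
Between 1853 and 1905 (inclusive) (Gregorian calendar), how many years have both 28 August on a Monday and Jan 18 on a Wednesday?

7

Check each year's weekday for 28 August and Jan 18:
  1853: Sun/Tue  1854: Mon/Wed ✓  1855: Tue/Thu  1856: Thu/Fri  1857: Fri/Sun  1858: Sat/Mon  1859: Sun/Tue  1860: Tue/Wed  1861: Wed/Fri  1862: Thu/Sat  1863: Fri/Sun  1864: Sun/Mon  1865: Mon/Wed ✓  1866: Tue/Thu  …(25 more)…  1892: Sun/Mon  1893: Mon/Wed ✓  1894: Tue/Thu  1895: Wed/Fri  1896: Fri/Sat  1897: Sat/Mon  1898: Sun/Tue  1899: Mon/Wed ✓  1900: Tue/Thu  1901: Wed/Fri  1902: Thu/Sat  1903: Fri/Sun  1904: Sun/Mon  1905: Mon/Wed ✓
Both conditions hold in: 1854, 1865, 1871, 1882, 1893, 1899, 1905 — 7.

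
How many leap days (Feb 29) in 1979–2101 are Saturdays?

Leap years in 1979–2101: 30 of them.
Feb 29 weekday advances by 5 (mod 7) from one leap year to the next four years later (or differs when a century non-leap intervenes).
Leap-day weekdays: 1980:Fri 1984:Wed 1988:Mon 1992:Sat✓ 1996:Thu 2000:Tue 2004:Sun 2008:Fri 2012:Wed 2016:Mon 2020:Sat✓ 2024:Thu 2028:Tue …(4 more)… 2048:Sat✓ 2052:Thu 2056:Tue 2060:Sun 2064:Fri 2068:Wed 2072:Mon 2076:Sat✓ 2080:Thu 2084:Tue 2088:Sun 2092:Fri 2096:Wed
Saturday: 1992, 2020, 2048, 2076 → 4.

4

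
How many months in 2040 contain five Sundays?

A month of length L has five Sundays iff its first Sunday is on day ≤ L−28 (so day 1–3 in a 31-day month, 1–2 in a 30-day month, day 1 in a leap February).
Checking each month of 2040: Jan starts Sun (31d) ✓; Feb starts Wed (29d); Mar starts Thu (31d); Apr starts Sun (30d) ✓; May starts Tue (31d); Jun starts Fri (30d); Jul starts Sun (31d) ✓; Aug starts Wed (31d); Sep starts Sat (30d) ✓; Oct starts Mon (31d); Nov starts Thu (30d); Dec starts Sat (31d) ✓.
Five-Sunday months: January, April, July, September, December → 5.

5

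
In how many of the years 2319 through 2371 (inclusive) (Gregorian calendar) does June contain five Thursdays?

June has 30 days; it has five Thursdays when Thursday falls among the first (month-length − 28) days — i.e. when June 1 is one of Thursday/Wednesday.
June 1 by year: 2319:Sun 2320:Tue 2321:Wed✓ 2322:Thu✓ 2323:Fri 2324:Sun 2325:Mon 2326:Tue 2327:Wed✓ 2328:Fri 2329:Sat 2330:Sun 2331:Mon 2332:Wed✓ 2333:Thu✓ …(23 more)… 2357:Sat 2358:Sun 2359:Mon 2360:Wed✓ 2361:Thu✓ 2362:Fri 2363:Sat 2364:Mon 2365:Tue 2366:Wed✓ 2367:Thu✓ 2368:Sat 2369:Sun 2370:Mon 2371:Tue
Years with five Thursdays: 2321, 2322, 2327, 2332, 2333, 2338, 2339, 2344, 2349, 2350, 2355, 2360, 2361, 2366, 2367 → 15.

15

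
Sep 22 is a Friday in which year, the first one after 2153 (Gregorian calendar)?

2158

From one year to the next, a fixed date's weekday advances by 1, or by 2 when a Feb 29 lies between the two dates.
2153: September 22 is Saturday.
2154: Sunday (+1)
2155: Monday (+1)
2156: Wednesday (+2)
2157: Thursday (+1)
2158: Friday (+1)
Sep 22 falls on a Friday in 2158.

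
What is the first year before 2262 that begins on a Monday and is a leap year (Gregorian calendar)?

Jan 1 advances by 2 weekdays after a leap year and by 1 after a common year.
2262: Jan 1 is Wednesday.
2261: Tuesday
2260: Sunday (leap)
2259: Saturday
2258: Friday
2257: Thursday
2256: Tuesday (leap)
2255: Monday
2254: Sunday
2253: Saturday
2252: Thursday (leap)
2251: Wednesday
2250: Tuesday
2249: Monday
2248: Saturday (leap)
2247: Friday
2246: Thursday
2245: Wednesday
2244: Monday (leap)
2244 begins on a Monday and is a leap year.

2244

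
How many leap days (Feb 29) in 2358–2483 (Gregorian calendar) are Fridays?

4

Leap years in 2358–2483: 31 of them.
Feb 29 weekday advances by 5 (mod 7) from one leap year to the next four years later (or differs when a century non-leap intervenes).
Leap-day weekdays: 2360:Mon 2364:Sat 2368:Thu 2372:Tue 2376:Sun 2380:Fri✓ 2384:Wed 2388:Mon 2392:Sat 2396:Thu 2400:Tue 2404:Sun 2408:Fri✓ …(5 more)… 2432:Sun 2436:Fri✓ 2440:Wed 2444:Mon 2448:Sat 2452:Thu 2456:Tue 2460:Sun 2464:Fri✓ 2468:Wed 2472:Mon 2476:Sat 2480:Thu
Friday: 2380, 2408, 2436, 2464 → 4.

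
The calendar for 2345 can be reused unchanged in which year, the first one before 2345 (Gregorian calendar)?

Two years share a calendar iff Jan 1 falls on the same weekday and both are leap or both are common. 2345: Jan 1 is Monday, common year.
2344: Jan 1 Saturday, leap
2343: Jan 1 Friday, common
2342: Jan 1 Thursday, common
2341: Jan 1 Wednesday, common
2340: Jan 1 Monday, leap
2339: Jan 1 Sunday, common
2338: Jan 1 Saturday, common
2337: Jan 1 Friday, common
2336: Jan 1 Wednesday, leap
2335: Jan 1 Tuesday, common
2334: Jan 1 Monday, common
2334 matches on both conditions.

2334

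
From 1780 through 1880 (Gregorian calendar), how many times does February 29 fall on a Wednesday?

4

Leap years in 1780–1880: 25 of them.
Feb 29 weekday advances by 5 (mod 7) from one leap year to the next four years later (or differs when a century non-leap intervenes).
Leap-day weekdays: 1780:Tue 1784:Sun 1788:Fri 1792:Wed✓ 1796:Mon 1804:Wed✓ 1808:Mon 1812:Sat 1816:Thu 1820:Tue 1824:Sun 1828:Fri 1832:Wed✓ 1836:Mon 1840:Sat 1844:Thu 1848:Tue 1852:Sun 1856:Fri 1860:Wed✓ 1864:Mon 1868:Sat 1872:Thu 1876:Tue 1880:Sun
Wednesday: 1792, 1804, 1832, 1860 → 4.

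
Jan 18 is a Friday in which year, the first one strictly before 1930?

From one year to the next, a fixed date's weekday advances by 1, or by 2 when a Feb 29 lies between the two dates.
1930: January 18 is Saturday.
1929: Friday (−1)
Jan 18 falls on a Friday in 1929.

1929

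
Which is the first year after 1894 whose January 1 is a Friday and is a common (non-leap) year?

1897

Jan 1 advances by 2 weekdays after a leap year and by 1 after a common year.
1894: Jan 1 is Monday.
1895: Tuesday
1896: Wednesday (leap)
1897: Friday
1897 begins on a Friday and is a common year.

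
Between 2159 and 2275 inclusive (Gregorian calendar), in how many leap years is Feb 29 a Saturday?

Leap years in 2159–2275: 28 of them.
Feb 29 weekday advances by 5 (mod 7) from one leap year to the next four years later (or differs when a century non-leap intervenes).
Leap-day weekdays: 2160:Fri 2164:Wed 2168:Mon 2172:Sat✓ 2176:Thu 2180:Tue 2184:Sun 2188:Fri 2192:Wed 2196:Mon 2204:Wed 2208:Mon 2212:Sat✓ 2216:Thu 2220:Tue 2224:Sun 2228:Fri 2232:Wed 2236:Mon 2240:Sat✓ 2244:Thu 2248:Tue 2252:Sun 2256:Fri 2260:Wed 2264:Mon 2268:Sat✓ 2272:Thu
Saturday: 2172, 2212, 2240, 2268 → 4.

4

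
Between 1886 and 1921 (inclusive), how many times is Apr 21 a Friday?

5

Track Apr 21's weekday year by year (advancing +1, or +2 across a Feb 29):
  1886: Wed  1887: Thu (+1)  1888: Sat (+2)  1889: Sun (+1)  1890: Mon (+1)
  1891: Tue (+1)  1892: Thu (+2)  1893: Fri (+1) ✓  1894: Sat (+1)  1895: Sun (+1)
  1896: Tue (+2)  1897: Wed (+1)  1898: Thu (+1)  1899: Fri (+1) ✓  … (8 more years) …
  1908: Tue (+2)  1909: Wed (+1)  1910: Thu (+1)  1911: Fri (+1) ✓  1912: Sun (+2)
  1913: Mon (+1)  1914: Tue (+1)  1915: Wed (+1)  1916: Fri (+2) ✓  1917: Sat (+1)
  1918: Sun (+1)  1919: Mon (+1)  1920: Wed (+2)  1921: Thu (+1)
Friday years: 1893, 1899, 1905, 1911, 1916 — 5 in total.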